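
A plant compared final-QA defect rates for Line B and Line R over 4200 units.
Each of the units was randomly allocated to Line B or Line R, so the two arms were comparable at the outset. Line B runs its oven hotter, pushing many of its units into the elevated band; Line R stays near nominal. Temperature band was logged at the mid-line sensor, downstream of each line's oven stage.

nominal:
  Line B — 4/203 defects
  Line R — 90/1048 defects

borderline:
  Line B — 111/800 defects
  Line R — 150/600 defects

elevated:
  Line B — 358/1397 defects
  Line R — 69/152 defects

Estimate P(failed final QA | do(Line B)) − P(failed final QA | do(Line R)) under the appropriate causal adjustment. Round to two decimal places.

Within every in-process temperature band level Line B has the lower rate, yet pooled Line R does — Simpson's reversal.
In-process temperature band is downstream of the line. One should not condition on a consequence of treatment, so the overall rates are the right comparison.
The causal difference is the pooled difference: 0.197 − 0.172 = +0.025.

+0.03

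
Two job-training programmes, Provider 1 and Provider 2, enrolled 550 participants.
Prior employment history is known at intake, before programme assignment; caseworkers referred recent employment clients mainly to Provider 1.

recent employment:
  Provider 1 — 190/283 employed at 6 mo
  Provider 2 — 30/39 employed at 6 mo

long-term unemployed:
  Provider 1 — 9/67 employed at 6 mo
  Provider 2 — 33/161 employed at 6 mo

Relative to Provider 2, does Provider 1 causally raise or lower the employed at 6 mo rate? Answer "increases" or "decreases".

The stratified and pooled comparisons disagree (Provider 2 wins within each prior employment history; Provider 1 wins overall), so the answer turns on the causal role of prior employment history.
Prior employment history satisfies the back-door criterion: it is not a descendant of the programme, and it blocks the spurious path from programme to outcome. Adjusting for it (i.e., using the within-prior employment history rates) gives the causal effect.
Within each level — recent employment: 67.1% vs 76.9%; long-term unemployed: 13.4% vs 20.5% — Provider 2 is higher every time.

decreases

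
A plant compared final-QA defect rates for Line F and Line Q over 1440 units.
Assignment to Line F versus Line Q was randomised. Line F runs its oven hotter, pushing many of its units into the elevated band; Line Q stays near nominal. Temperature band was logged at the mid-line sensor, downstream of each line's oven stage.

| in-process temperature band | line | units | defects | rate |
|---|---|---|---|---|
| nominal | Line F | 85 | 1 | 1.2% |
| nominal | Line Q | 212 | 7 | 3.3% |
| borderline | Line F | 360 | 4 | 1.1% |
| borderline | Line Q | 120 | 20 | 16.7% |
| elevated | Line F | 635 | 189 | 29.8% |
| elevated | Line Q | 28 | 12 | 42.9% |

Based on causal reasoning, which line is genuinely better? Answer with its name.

Line F is lower inside every in-process temperature band stratum but Line Q is lower in aggregate. Whether to stratify depends on how in-process temperature band relates to the line.
The distribution of in-process temperature band is itself part of what the line does — it is an intermediate outcome. Holding it fixed would remove that part of the effect; the total effect is the pooled difference.
Pooled: Line F 18.0% vs Line Q 10.8%; Line Q is lower overall.

Line Q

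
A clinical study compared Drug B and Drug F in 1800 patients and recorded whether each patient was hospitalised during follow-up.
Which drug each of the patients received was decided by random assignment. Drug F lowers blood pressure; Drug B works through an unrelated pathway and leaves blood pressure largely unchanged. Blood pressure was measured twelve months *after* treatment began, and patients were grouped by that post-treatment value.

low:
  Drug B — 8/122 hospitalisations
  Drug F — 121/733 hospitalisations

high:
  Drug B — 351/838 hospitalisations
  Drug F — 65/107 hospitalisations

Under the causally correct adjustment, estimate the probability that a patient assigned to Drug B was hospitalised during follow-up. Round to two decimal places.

The stratified and pooled comparisons disagree (Drug B wins within each blood pressure; Drug F wins overall), so the answer turns on the causal role of blood pressure.
Blood pressure is recorded after the drug and is itself shifted by it — it sits on the causal path from drug to outcome. Conditioning on a mediator would strip out part of the effect we want; the pooled comparison gives the total causal effect.
So P(outcome | do(Drug B)) is just the pooled rate for Drug B: 359/960 = 0.374.

0.37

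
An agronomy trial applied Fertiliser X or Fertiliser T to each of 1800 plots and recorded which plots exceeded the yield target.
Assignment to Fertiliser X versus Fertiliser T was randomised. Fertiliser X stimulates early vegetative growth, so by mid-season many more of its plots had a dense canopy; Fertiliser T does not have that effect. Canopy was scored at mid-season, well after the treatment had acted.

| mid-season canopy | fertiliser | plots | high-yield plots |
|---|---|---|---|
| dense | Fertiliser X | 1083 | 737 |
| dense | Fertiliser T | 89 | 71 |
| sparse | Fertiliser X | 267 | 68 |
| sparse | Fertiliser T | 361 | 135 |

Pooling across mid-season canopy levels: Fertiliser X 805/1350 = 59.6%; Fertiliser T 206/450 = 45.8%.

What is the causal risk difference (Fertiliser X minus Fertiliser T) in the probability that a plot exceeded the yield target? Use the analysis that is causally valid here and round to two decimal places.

+0.14

Mid-season canopy lies on the pathway fertiliser → mid-season canopy → outcome, so adjusting for it blocks the indirect effect. For the total causal effect of fertiliser, use the unadjusted pooled rates.
The causal difference is the pooled difference: 0.596 − 0.458 = +0.139.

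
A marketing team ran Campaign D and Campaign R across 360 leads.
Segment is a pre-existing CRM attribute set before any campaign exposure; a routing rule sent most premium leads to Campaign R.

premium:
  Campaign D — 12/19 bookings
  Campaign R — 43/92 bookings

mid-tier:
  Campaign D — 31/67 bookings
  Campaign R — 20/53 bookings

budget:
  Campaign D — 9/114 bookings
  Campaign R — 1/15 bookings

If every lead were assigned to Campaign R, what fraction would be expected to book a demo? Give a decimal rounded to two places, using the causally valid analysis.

The imbalance in customer segment arose from how leads were allocated, not from anything the campaign did; and customer segment independently affects the outcome. The pooled gap is confounded — condition on customer segment.
Standardising Campaign R to the population customer segment mix: 0.308·43/92 + 0.333·20/53 + 0.358·1/15 = 0.294.

0.29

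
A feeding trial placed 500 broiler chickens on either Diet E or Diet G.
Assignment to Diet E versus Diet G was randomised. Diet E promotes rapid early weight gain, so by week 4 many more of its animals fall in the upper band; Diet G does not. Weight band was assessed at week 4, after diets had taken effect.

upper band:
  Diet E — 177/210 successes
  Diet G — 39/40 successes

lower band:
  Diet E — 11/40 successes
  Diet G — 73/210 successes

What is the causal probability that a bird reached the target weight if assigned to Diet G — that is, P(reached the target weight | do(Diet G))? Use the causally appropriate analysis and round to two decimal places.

The week-4 weight band-specific comparison favours Diet G throughout, but the pooled figures favour Diet E. The question is whether to condition on week-4 weight band.
Week-4 weight band lies on the pathway diet → week-4 weight band → outcome, so adjusting for it blocks the indirect effect. For the total causal effect of diet, use the unadjusted pooled rates.
So P(outcome | do(Diet G)) is just the pooled rate for Diet G: 112/250 = 0.448.

0.45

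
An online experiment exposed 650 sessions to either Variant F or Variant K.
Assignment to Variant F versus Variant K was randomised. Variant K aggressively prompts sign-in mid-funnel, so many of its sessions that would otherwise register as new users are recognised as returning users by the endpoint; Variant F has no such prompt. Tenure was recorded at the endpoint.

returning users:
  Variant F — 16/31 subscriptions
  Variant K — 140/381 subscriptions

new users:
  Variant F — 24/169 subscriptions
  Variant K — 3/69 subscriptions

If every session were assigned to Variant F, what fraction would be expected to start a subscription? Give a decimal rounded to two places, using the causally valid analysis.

0.20

User tenure lies on the pathway variant → user tenure → outcome, so adjusting for it blocks the indirect effect. For the total causal effect of variant, use the unadjusted pooled rates.
So P(outcome | do(Variant F)) is just the pooled rate for Variant F: 40/200 = 0.200.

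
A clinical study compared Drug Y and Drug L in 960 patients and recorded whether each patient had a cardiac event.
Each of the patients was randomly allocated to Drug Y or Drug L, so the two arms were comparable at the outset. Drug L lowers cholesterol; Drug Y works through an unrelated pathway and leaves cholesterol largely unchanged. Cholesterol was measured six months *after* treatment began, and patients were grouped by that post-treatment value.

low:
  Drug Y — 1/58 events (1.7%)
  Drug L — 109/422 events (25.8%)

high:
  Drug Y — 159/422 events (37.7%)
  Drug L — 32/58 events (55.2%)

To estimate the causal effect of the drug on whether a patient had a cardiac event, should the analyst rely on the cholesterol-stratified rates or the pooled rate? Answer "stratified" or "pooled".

Cholesterol lies on the pathway drug → cholesterol → outcome, so adjusting for it blocks the indirect effect. For the total causal effect of drug, use the unadjusted pooled rates.
Pooled: Drug Y 33.3% vs Drug L 29.4%; Drug L is lower overall.

pooled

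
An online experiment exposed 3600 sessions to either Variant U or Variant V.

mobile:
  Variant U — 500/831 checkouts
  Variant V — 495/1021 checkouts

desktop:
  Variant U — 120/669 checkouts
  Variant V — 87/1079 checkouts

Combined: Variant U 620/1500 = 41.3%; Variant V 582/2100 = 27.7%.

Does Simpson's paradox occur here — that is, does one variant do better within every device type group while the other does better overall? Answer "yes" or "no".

no

Within each device type level (mobile 60.2% vs 48.5%; desktop 17.9% vs 8.1%), Variant U has the higher rate every time. Pooled: 41.3% vs 27.7% — Variant U has the higher rate overall. They agree.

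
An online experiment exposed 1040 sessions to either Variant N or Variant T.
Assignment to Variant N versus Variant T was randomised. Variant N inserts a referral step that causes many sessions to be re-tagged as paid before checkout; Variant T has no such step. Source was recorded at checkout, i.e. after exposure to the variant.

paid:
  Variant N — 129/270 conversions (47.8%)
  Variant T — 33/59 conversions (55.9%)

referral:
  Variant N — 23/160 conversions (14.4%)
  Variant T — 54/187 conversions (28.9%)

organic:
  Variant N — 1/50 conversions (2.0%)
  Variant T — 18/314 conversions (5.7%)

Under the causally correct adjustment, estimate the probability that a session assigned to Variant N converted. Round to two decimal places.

0.32

The distribution of traffic source is itself part of what the variant does — it is an intermediate outcome. Holding it fixed would remove that part of the effect; the total effect is the pooled difference.
So P(outcome | do(Variant N)) is just the pooled rate for Variant N: 153/480 = 0.319.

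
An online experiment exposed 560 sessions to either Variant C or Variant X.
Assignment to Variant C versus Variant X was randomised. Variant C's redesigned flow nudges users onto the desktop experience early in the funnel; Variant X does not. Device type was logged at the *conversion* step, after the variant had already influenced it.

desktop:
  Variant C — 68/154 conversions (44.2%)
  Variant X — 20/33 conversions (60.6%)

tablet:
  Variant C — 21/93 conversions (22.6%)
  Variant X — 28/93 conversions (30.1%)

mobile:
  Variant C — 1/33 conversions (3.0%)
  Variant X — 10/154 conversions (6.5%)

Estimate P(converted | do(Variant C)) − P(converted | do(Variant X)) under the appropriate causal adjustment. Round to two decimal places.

The stratified and pooled comparisons disagree (Variant X wins within each device type; Variant C wins overall), so the answer turns on the causal role of device type.
The distribution of device type is itself part of what the variant does — it is an intermediate outcome. Holding it fixed would remove that part of the effect; the total effect is the pooled difference.
The causal difference is the pooled difference: 0.321 − 0.207 = +0.114.

+0.11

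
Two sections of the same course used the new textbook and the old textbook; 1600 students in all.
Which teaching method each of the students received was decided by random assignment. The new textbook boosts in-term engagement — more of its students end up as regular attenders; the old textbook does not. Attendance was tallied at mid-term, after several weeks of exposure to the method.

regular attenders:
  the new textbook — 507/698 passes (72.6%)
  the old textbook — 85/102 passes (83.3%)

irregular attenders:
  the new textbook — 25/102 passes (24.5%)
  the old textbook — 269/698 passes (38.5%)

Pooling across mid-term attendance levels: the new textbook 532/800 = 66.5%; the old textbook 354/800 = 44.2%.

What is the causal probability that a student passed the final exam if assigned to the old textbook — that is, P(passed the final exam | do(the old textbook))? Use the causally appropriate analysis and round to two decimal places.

Mid-term attendance is downstream of the teaching method. One should not condition on a consequence of treatment, so the overall rates are the right comparison.
So P(outcome | do(the old textbook)) is just the pooled rate for the old textbook: 354/800 = 0.443.

0.44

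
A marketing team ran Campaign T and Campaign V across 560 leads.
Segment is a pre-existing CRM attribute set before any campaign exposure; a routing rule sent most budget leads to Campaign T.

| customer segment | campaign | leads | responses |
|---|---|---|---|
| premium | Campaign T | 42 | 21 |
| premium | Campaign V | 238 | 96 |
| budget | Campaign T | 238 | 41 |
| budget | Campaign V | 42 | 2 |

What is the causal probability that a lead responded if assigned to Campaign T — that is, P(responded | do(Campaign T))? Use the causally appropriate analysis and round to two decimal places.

The stratified and pooled comparisons disagree (Campaign T wins within each customer segment; Campaign V wins overall), so the answer turns on the causal role of customer segment.
Since customer segment is a pre-existing factor (not a product of the campaign) and it affects the outcome on its own, it is a confounder. The stratified rates, not the pooled rate, identify the causal effect.
Standardising Campaign T to the population customer segment mix: 0.500·21/42 + 0.500·41/238 = 0.336.

0.34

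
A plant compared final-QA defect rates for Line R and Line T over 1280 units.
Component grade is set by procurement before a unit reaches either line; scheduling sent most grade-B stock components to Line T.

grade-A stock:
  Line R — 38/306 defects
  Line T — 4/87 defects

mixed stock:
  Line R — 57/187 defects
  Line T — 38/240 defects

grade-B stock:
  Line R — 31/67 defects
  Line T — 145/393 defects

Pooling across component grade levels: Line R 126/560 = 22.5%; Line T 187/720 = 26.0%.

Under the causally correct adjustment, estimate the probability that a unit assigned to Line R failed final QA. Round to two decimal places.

0.31

Line T is lower inside every component grade stratum but Line R is lower in aggregate. Whether to stratify depends on how component grade relates to the line.
Component grade satisfies the back-door criterion: it is not a descendant of the line, and it blocks the spurious path from line to outcome. Adjusting for it (i.e., using the within-component grade rates) gives the causal effect.
Standardising Line R to the population component grade mix: 0.307·38/306 + 0.334·57/187 + 0.359·31/67 = 0.306.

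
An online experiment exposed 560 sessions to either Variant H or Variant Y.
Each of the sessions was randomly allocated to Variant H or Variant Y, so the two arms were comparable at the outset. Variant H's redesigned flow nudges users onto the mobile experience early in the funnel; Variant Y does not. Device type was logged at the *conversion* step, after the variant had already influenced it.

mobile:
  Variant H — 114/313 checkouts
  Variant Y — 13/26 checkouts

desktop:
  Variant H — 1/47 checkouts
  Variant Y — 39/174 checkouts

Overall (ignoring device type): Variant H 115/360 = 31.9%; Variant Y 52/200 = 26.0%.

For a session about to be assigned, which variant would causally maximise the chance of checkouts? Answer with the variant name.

Stratifying would compare variants among sessions the variants themselves sorted into device type groups — a form of selection on an intermediate. The unconditioned pooled rates give the total causal effect.
Pooled: Variant H 31.9% vs Variant Y 26.0%; Variant H is higher overall.

Variant H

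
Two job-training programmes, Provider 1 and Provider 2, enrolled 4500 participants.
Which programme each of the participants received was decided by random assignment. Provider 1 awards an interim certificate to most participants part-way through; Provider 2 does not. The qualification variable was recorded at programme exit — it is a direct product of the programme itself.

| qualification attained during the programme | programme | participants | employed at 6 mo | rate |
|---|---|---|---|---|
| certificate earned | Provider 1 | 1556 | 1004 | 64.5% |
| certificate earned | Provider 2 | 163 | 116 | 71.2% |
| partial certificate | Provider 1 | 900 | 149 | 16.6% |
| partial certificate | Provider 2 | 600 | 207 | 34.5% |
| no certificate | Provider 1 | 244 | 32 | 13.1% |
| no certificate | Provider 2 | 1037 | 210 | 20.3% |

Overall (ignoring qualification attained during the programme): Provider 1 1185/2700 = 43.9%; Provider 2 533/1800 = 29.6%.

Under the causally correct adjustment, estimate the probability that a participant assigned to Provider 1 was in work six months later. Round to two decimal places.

The distribution of qualification attained during the programme is itself part of what the programme does — it is an intermediate outcome. Holding it fixed would remove that part of the effect; the total effect is the pooled difference.
So P(outcome | do(Provider 1)) is just the pooled rate for Provider 1: 1185/2700 = 0.439.

0.44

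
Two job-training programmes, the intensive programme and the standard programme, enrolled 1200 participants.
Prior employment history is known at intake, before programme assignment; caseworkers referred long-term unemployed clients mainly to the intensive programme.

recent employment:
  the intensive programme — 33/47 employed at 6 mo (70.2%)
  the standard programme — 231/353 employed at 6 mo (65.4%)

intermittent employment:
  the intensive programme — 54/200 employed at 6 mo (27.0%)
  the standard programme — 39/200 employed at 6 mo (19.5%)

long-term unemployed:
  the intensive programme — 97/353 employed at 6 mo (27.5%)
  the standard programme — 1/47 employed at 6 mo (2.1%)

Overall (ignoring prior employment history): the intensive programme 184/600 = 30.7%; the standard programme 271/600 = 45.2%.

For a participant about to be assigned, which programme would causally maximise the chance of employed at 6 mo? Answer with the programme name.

the intensive programme

Prior employment history is set before the programme has any effect — it is not caused by the programme — and it independently drives the outcome. That makes it a confounder, so the causal comparison is within prior employment history levels.
Within each level — recent employment: 70.2% vs 65.4%; intermittent employment: 27.0% vs 19.5%; long-term unemployed: 27.5% vs 2.1% — the intensive programme is higher every time.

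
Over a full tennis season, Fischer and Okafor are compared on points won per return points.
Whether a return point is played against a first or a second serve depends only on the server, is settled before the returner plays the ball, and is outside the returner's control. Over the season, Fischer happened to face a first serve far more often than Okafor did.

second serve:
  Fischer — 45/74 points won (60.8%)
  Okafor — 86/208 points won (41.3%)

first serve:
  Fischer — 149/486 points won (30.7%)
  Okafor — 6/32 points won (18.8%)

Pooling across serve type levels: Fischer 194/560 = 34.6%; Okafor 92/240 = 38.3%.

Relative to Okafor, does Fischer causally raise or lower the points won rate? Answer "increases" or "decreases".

increases

Since serve type is a pre-existing factor (not a product of the player) and it affects the outcome on its own, it is a confounder. The stratified rates, not the pooled rate, identify the causal effect.
Within each level — second serve: 60.8% vs 41.3%; first serve: 30.7% vs 18.8% — Fischer is higher every time.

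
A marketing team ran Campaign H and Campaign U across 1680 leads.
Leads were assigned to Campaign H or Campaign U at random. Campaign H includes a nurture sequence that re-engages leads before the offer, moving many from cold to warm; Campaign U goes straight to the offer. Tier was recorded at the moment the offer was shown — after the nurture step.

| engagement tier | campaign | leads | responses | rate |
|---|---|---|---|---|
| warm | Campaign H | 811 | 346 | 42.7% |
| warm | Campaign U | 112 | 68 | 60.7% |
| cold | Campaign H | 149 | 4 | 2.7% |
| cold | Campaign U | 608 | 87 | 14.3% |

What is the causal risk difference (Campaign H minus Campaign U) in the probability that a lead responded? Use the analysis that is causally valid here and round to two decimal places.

+0.15

The engagement tier-specific comparison favours Campaign U throughout, but the pooled figures favour Campaign H. The question is whether to condition on engagement tier.
Because the campaign influences engagement tier, engagement tier is a post-treatment mediator, not a confounder. Stratifying on it would bias the estimate; the causal effect is the crude pooled difference.
The causal difference is the pooled difference: 0.365 − 0.215 = +0.149.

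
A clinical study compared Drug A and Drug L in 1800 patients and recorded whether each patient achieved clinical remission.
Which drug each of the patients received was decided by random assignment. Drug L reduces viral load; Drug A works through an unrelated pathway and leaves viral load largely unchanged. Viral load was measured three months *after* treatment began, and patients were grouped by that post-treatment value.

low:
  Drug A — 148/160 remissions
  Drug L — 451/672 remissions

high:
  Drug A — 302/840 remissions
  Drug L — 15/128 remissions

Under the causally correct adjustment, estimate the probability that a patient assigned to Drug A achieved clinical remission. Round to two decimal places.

0.45

The viral load-specific comparison favours Drug A throughout, but the pooled figures favour Drug L. The question is whether to condition on viral load.
Stratifying would compare drugs among patients the drugs themselves sorted into viral load groups — a form of selection on an intermediate. The unconditioned pooled rates give the total causal effect.
So P(outcome | do(Drug A)) is just the pooled rate for Drug A: 450/1000 = 0.450.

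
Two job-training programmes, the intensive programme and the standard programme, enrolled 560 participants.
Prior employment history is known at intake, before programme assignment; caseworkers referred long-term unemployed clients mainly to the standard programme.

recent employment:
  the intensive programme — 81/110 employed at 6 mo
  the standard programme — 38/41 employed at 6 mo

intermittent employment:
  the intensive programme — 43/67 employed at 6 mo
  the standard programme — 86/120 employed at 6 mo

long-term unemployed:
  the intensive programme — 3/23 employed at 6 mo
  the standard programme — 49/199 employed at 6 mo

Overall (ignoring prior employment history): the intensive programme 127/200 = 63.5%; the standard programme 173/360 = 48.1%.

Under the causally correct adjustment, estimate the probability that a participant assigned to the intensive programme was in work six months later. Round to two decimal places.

The prior employment history-specific comparison favours the standard programme throughout, but the pooled figures favour the intensive programme. The question is whether to condition on prior employment history.
Prior employment history is set before the programme has any effect — it is not caused by the programme — and it independently drives the outcome. That makes it a confounder, so the causal comparison is within prior employment history levels.
Standardising the intensive programme to the population prior employment history mix: 0.270·81/110 + 0.334·43/67 + 0.396·3/23 = 0.465.

0.46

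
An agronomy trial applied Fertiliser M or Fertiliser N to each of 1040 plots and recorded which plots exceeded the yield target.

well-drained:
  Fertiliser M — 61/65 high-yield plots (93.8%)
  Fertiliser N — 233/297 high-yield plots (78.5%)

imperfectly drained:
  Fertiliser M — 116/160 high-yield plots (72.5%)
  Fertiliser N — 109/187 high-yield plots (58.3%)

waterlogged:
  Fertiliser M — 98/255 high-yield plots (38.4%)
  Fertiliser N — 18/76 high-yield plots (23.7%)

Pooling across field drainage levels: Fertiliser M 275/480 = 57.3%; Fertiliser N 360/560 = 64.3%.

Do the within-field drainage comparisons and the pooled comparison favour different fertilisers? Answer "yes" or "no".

yes

Within each field drainage level (well-drained 93.8% vs 78.5%; imperfectly drained 72.5% vs 58.3%; waterlogged 38.4% vs 23.7%), Fertiliser M has the higher rate every time. Pooled: 57.3% vs 64.3% — Fertiliser N has the higher rate overall. The two comparisons disagree.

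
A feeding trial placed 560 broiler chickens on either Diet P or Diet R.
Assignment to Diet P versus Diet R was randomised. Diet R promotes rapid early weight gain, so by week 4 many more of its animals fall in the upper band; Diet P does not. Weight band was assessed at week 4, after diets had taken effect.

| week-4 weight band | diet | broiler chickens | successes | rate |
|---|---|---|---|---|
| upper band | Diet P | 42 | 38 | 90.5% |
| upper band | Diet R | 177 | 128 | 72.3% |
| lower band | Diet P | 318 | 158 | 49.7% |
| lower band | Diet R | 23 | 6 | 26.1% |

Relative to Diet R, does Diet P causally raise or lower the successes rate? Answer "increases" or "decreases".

The stratified and pooled comparisons disagree (Diet P wins within each week-4 weight band; Diet R wins overall), so the answer turns on the causal role of week-4 weight band.
Stratifying would compare diets among broiler chickens the diets themselves sorted into week-4 weight band groups — a form of selection on an intermediate. The unconditioned pooled rates give the total causal effect.
Pooled: Diet P 54.4% vs Diet R 67.0%; Diet R is higher overall.

decreases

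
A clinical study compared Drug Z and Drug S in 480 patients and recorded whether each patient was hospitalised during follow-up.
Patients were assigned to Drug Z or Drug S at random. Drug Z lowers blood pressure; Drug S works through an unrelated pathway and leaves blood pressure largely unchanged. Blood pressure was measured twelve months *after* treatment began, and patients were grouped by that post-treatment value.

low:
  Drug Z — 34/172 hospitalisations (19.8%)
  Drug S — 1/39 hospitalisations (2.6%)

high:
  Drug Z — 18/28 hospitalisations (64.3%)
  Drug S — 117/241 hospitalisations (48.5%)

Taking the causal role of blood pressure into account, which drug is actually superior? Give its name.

The stratified and pooled comparisons disagree (Drug S wins within each blood pressure; Drug Z wins overall), so the answer turns on the causal role of blood pressure.
Blood pressure is downstream of the drug. One should not condition on a consequence of treatment, so the overall rates are the right comparison.
Pooled: Drug Z 26.0% vs Drug S 42.1%; Drug Z is lower overall.

Drug Z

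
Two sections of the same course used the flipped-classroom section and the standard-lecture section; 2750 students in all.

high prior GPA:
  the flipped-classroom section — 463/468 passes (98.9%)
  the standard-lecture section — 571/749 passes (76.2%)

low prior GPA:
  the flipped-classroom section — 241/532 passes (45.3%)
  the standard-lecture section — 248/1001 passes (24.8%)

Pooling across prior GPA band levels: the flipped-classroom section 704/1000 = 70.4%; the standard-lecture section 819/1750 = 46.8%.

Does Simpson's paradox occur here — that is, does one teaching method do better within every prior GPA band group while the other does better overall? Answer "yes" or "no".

Within each prior GPA band level (high prior GPA 98.9% vs 76.2%; low prior GPA 45.3% vs 24.8%), the flipped-classroom section has the higher rate every time. Pooled: 70.4% vs 46.8% — the flipped-classroom section has the higher rate overall. They agree.

no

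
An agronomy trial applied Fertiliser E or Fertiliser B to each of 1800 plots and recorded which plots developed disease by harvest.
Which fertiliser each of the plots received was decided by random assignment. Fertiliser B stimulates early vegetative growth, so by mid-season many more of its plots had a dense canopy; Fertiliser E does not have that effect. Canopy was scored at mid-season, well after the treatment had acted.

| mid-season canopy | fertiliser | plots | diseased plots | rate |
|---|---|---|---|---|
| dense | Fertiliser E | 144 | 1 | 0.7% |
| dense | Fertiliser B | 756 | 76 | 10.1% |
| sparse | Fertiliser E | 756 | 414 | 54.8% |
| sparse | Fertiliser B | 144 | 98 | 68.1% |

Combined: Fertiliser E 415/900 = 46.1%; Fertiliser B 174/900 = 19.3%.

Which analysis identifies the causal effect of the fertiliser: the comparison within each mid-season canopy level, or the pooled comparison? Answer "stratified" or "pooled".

pooled

The distribution of mid-season canopy is itself part of what the fertiliser does — it is an intermediate outcome. Holding it fixed would remove that part of the effect; the total effect is the pooled difference.
Pooled: Fertiliser E 46.1% vs Fertiliser B 19.3%; Fertiliser B is lower overall.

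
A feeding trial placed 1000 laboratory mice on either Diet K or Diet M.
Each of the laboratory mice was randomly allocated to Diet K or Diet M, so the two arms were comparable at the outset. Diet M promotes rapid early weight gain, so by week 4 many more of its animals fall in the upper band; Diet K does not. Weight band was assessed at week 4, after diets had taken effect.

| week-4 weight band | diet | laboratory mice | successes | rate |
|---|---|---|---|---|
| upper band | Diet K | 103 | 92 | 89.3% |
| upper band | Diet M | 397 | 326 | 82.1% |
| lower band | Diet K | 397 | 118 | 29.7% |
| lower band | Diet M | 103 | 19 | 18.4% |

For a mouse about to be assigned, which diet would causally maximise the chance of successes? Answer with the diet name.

Diet M

Week-4 weight band lies on the pathway diet → week-4 weight band → outcome, so adjusting for it blocks the indirect effect. For the total causal effect of diet, use the unadjusted pooled rates.
Pooled: Diet K 42.0% vs Diet M 69.0%; Diet M is higher overall.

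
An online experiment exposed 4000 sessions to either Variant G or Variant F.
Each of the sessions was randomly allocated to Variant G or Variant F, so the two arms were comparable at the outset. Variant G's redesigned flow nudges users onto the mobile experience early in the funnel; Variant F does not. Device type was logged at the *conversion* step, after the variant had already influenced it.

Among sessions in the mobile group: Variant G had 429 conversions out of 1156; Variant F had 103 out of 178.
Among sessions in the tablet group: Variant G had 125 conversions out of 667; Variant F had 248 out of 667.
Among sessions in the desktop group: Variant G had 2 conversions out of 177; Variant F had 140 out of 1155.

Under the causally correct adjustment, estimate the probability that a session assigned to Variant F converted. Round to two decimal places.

Device type is recorded after the variant and is itself shifted by it — it sits on the causal path from variant to outcome. Conditioning on a mediator would strip out part of the effect we want; the pooled comparison gives the total causal effect.
So P(outcome | do(Variant F)) is just the pooled rate for Variant F: 491/2000 = 0.245.

0.25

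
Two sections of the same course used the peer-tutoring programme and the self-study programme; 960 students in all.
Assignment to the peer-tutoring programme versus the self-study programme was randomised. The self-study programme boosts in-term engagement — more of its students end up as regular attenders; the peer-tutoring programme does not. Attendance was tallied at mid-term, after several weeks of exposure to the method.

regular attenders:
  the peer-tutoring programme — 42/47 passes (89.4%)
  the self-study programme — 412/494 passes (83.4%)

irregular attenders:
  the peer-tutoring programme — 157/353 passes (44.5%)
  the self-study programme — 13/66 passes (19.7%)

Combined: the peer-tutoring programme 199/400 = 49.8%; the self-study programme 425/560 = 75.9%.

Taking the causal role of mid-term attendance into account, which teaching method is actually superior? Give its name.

the self-study programme

Mid-term attendance here is a post-treatment variable shaped by the teaching method; conditioning on it would introduce bias rather than remove it. The overall comparison is the causal one.
Pooled: the peer-tutoring programme 49.8% vs the self-study programme 75.9%; the self-study programme is higher overall.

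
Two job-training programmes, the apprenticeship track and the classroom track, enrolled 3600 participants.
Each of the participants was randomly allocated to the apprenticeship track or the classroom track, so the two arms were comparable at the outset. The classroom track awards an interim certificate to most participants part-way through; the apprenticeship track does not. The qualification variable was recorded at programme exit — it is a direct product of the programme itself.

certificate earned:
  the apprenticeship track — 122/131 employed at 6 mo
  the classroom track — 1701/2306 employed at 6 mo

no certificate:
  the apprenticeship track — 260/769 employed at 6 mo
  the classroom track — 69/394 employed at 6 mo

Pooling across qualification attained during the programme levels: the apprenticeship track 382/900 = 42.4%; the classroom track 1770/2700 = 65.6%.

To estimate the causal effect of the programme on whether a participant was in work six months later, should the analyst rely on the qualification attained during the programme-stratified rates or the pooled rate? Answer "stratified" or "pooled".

Qualification attained during the programme here is a post-treatment variable shaped by the programme; conditioning on it would introduce bias rather than remove it. The overall comparison is the causal one.
Pooled: the apprenticeship track 42.4% vs the classroom track 65.6%; the classroom track is higher overall.

pooled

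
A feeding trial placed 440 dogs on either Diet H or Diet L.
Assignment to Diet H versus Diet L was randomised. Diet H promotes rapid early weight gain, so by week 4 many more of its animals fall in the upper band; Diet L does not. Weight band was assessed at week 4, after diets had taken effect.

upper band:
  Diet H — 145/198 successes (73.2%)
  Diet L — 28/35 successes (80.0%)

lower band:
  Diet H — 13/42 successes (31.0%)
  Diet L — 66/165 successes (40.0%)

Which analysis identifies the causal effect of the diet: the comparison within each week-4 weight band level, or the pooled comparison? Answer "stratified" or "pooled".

Week-4 weight band lies on the pathway diet → week-4 weight band → outcome, so adjusting for it blocks the indirect effect. For the total causal effect of diet, use the unadjusted pooled rates.
Pooled: Diet H 65.8% vs Diet L 47.0%; Diet H is higher overall.

pooled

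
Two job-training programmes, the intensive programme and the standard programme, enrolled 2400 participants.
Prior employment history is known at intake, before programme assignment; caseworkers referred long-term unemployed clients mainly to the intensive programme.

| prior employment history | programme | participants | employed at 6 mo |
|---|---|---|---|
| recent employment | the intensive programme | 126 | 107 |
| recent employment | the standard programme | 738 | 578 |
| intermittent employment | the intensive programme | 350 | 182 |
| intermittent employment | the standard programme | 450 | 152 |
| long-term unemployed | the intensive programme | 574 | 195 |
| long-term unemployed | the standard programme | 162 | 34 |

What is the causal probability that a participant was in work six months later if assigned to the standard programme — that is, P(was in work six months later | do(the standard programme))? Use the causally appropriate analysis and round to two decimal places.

0.46

the intensive programme is higher inside every prior employment history stratum but the standard programme is higher in aggregate. Whether to stratify depends on how prior employment history relates to the programme.
Here prior employment history is a common cause — it drives both which programme a case falls under and the outcome. The crude comparison mixes populations; the stratum-specific rates are the causally relevant ones.
Standardising the standard programme to the population prior employment history mix: 0.360·578/738 + 0.333·152/450 + 0.307·34/162 = 0.459.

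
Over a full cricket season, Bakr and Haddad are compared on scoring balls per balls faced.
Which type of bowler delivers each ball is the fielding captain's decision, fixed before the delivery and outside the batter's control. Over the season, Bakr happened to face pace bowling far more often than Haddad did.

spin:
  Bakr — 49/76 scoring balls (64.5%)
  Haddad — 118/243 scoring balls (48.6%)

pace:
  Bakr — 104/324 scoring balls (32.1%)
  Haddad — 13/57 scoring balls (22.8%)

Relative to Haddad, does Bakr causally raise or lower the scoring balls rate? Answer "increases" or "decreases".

increases

Since bowling type is a pre-existing factor (not a product of the player) and it affects the outcome on its own, it is a confounder. The stratified rates, not the pooled rate, identify the causal effect.
Within each level — spin: 64.5% vs 48.6%; pace: 32.1% vs 22.8% — Bakr is higher every time.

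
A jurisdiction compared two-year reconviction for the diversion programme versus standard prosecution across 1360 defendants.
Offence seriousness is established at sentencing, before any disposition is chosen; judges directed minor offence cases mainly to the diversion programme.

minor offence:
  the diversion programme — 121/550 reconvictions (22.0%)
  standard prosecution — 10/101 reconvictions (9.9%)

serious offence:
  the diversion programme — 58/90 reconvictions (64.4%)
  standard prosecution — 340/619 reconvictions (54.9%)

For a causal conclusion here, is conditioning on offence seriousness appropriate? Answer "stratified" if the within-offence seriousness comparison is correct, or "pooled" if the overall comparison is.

Nothing the disposition does changes offence seriousness; the imbalance is an allocation artefact. With offence seriousness also predicting the outcome, the pooled figure is confounded, and the within-stratum comparison is the causal one.
Within each level — minor offence: 22.0% vs 9.9%; serious offence: 64.4% vs 54.9% — standard prosecution is lower every time.

stratified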